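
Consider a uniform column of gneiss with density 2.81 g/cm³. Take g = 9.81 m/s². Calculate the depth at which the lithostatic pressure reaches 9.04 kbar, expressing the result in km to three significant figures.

32.8 km

h = P/(ρg) = 9.04 kbar / (2810 kg/m³ × 9.81 m/s²) = 9.040×10^8 Pa / 27566 Pa/m = 32794 m
= 32.794 km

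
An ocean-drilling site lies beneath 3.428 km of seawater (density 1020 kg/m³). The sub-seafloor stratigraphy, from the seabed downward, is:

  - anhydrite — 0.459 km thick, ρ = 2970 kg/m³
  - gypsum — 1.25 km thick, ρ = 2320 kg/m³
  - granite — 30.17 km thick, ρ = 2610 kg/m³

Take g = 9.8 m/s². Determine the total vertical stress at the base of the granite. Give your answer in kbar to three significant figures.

seawater: 1020 kg/m³ × 9.8 m/s² × 3428 m = 3.427×10^7 Pa = 0.3427 kbar
anhydrite: 2970 kg/m³ × 9.8 m/s² × 459 m = 1.336×10^7 Pa = 0.1336 kbar
gypsum: 2320 kg/m³ × 9.8 m/s² × 1250 m = 2.842×10^7 Pa = 0.2842 kbar
granite: 2610 kg/m³ × 9.8 m/s² × 30170 m = 7.717×10^8 Pa = 7.717 kbar
Total = 0.3427 + 0.1336 + 0.2842 + 7.717 = 8.4773 kbar

8.48 kbar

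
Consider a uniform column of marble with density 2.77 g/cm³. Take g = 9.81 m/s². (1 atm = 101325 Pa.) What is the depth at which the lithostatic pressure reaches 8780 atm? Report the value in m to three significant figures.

32700 m

h = P/(ρg) = 8780 atm / (2770 kg/m³ × 9.81 m/s²) = 8.896×10^8 Pa / 27174 Pa/m = 32739 m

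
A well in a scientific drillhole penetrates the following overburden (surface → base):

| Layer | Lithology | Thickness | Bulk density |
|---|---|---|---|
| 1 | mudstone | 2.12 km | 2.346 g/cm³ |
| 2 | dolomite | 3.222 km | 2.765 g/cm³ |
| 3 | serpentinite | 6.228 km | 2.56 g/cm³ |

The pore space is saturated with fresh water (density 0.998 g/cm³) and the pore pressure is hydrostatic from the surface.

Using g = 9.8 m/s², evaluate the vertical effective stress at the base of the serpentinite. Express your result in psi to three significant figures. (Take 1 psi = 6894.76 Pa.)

26000 psi

Overburden (lithostatic) stress σ_v:
mudstone: 2346 kg/m³ × 9.8 m/s² × 2120 m = 4.874×10^7 Pa = 48.74 MPa
dolomite: 2765 kg/m³ × 9.8 m/s² × 3222 m = 8.731×10^7 Pa = 87.31 MPa
serpentinite: 2560 kg/m³ × 9.8 m/s² × 6228 m = 1.562×10^8 Pa = 156.2 MPa
Total = 48.74 + 87.31 + 156.2 = 292.30 MPa
Pore pressure P_p = 998 kg/m³ × 9.8 m/s² × 11570 m = 1.132×10^8 Pa = 113.2 MPa
Effective stress σ' = σ_v − P_p = 292.3 − 113.2 = 179.14 MPa = 25981 psi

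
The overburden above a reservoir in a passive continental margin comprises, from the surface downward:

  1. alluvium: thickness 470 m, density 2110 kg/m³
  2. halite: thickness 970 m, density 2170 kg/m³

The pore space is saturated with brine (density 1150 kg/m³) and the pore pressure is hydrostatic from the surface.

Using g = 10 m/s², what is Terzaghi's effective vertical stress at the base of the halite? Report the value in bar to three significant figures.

144 bar

Overburden (lithostatic) stress σ_v:
alluvium: 2110 kg/m³ × 10 m/s² × 470 m = 9.917×10^6 Pa = 9.917 MPa
halite: 2170 kg/m³ × 10 m/s² × 970 m = 2.105×10^7 Pa = 21.05 MPa
Total = 9.917 + 21.05 = 30.966 MPa
Pore pressure P_p = 1150 kg/m³ × 10 m/s² × 1440 m = 1.656×10^7 Pa = 16.56 MPa
Effective stress σ' = σ_v − P_p = 30.97 − 16.56 = 14.406 MPa = 144.06 bar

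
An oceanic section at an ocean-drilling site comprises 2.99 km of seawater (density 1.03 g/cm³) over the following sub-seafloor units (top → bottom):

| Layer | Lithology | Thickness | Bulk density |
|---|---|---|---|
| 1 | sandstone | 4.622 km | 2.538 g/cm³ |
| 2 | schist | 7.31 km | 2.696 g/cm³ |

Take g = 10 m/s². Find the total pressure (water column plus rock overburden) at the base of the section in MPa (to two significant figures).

350 MPa

seawater: 1030 kg/m³ × 10 m/s² × 2990 m = 3.080×10^7 Pa = 30.80 MPa
sandstone: 2538 kg/m³ × 10 m/s² × 4622 m = 1.173×10^8 Pa = 117.3 MPa
schist: 2696 kg/m³ × 10 m/s² × 7310 m = 1.971×10^8 Pa = 197.1 MPa
Total = 30.80 + 117.3 + 197.1 = 345.18 MPa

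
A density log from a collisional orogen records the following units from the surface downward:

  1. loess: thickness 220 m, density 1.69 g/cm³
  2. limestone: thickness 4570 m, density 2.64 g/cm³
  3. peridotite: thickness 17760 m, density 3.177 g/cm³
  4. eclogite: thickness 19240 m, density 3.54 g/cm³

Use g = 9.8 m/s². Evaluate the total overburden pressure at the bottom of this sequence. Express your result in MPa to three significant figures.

1340 MPa

loess: 1690 kg/m³ × 9.8 m/s² × 220 m = 3.644×10^6 Pa = 3.644 MPa
limestone: 2640 kg/m³ × 9.8 m/s² × 4570 m = 1.182×10^8 Pa = 118.2 MPa
peridotite: 3177 kg/m³ × 9.8 m/s² × 17760 m = 5.530×10^8 Pa = 553.0 MPa
eclogite: 3540 kg/m³ × 9.8 m/s² × 19240 m = 6.675×10^8 Pa = 667.5 MPa
Total = 3.644 + 118.2 + 553.0 + 667.5 = 1342.3 MPa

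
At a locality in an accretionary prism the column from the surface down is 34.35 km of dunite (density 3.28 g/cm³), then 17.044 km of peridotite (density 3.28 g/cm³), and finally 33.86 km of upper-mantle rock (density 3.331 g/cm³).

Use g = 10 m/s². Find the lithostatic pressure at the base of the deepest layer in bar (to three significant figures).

dunite: 3280 kg/m³ × 10 m/s² × 34350 m = 1.127×10^9 Pa = 11267 bar
peridotite: 3280 kg/m³ × 10 m/s² × 17044 m = 5.590×10^8 Pa = 5590 bar
upper-mantle rock: 3331 kg/m³ × 10 m/s² × 33860 m = 1.128×10^9 Pa = 11279 bar
Total = 11267 + 5590 + 11279 = 28136 bar

28100 bar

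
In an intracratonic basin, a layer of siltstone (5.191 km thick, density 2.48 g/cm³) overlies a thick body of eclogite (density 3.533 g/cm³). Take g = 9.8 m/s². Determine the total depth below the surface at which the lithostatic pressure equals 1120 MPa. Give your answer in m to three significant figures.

33900 m

Pressure at base of upper layers: 2480×9.8×5191 = 1.262×10^8 Pa = 126.2 MPa
Remaining pressure to be supplied by eclogite: 1.120×10^9 − 1.262×10^8 = 9.938×10^8 Pa
Additional depth in eclogite = 9.938×10^8 Pa / (3533 kg/m³ × 9.8 m/s²) = 28704 m
Total depth = 5191 m + 28704 m = 33895 m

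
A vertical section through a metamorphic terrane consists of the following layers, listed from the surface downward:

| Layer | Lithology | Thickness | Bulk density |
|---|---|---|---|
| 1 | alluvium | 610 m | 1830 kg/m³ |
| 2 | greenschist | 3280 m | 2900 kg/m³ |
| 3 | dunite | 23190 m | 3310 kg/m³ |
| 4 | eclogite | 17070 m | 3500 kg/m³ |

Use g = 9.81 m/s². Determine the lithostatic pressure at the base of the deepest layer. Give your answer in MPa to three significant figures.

alluvium: 1830 kg/m³ × 9.81 m/s² × 610 m = 1.095×10^7 Pa = 10.95 MPa
greenschist: 2900 kg/m³ × 9.81 m/s² × 3280 m = 9.331×10^7 Pa = 93.31 MPa
dunite: 3310 kg/m³ × 9.81 m/s² × 23190 m = 7.530×10^8 Pa = 753.0 MPa
eclogite: 3500 kg/m³ × 9.81 m/s² × 17070 m = 5.861×10^8 Pa = 586.1 MPa
Total = 10.95 + 93.31 + 753.0 + 586.1 = 1443.4 MPa

1440 MPa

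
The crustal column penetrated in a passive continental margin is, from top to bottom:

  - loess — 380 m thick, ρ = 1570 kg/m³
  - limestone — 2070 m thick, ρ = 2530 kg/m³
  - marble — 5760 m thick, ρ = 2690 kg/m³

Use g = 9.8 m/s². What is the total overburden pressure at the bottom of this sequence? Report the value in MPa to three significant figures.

209 MPa

loess: 1570 kg/m³ × 9.8 m/s² × 380 m = 5.847×10^6 Pa = 5.847 MPa
limestone: 2530 kg/m³ × 9.8 m/s² × 2070 m = 5.132×10^7 Pa = 51.32 MPa
marble: 2690 kg/m³ × 9.8 m/s² × 5760 m = 1.518×10^8 Pa = 151.8 MPa
Total = 5.847 + 51.32 + 151.8 = 209.02 MPa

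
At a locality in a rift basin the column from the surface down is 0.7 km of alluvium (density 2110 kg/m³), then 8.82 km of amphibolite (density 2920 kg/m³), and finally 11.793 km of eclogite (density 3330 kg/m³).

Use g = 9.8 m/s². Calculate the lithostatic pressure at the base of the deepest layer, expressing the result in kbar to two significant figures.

alluvium: 2110 kg/m³ × 9.8 m/s² × 700 m = 1.447×10^7 Pa = 0.1447 kbar
amphibolite: 2920 kg/m³ × 9.8 m/s² × 8820 m = 2.524×10^8 Pa = 2.524 kbar
eclogite: 3330 kg/m³ × 9.8 m/s² × 11793 m = 3.849×10^8 Pa = 3.849 kbar
Total = 0.1447 + 2.524 + 3.849 = 6.5172 kbar

6.5 kbar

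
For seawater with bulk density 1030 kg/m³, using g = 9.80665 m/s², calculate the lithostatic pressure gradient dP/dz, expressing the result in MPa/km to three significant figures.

dP/dz = ρg = 1030 kg/m³ × 9.80665 m/s² = 10101 Pa/m
= 10101 Pa/m × (1 MPa/km / 1000.0 Pa/m) = 10.101 MPa/km

10.1 MPa/km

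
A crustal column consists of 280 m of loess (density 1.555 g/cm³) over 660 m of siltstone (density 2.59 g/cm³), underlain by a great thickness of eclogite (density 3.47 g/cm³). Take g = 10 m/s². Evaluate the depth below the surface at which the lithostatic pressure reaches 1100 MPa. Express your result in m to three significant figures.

32000 m

Pressure at base of upper layers: 1555×10×280 + 2590×10×660 = 2.145×10^7 Pa = 21.45 MPa
Remaining pressure to be supplied by eclogite: 1.100×10^9 − 2.145×10^7 = 1.079×10^9 Pa
Additional depth in eclogite = 1.079×10^9 Pa / (3470 kg/m³ × 10 m/s²) = 31082 m
Total depth = 940 m + 31082 m = 32022 m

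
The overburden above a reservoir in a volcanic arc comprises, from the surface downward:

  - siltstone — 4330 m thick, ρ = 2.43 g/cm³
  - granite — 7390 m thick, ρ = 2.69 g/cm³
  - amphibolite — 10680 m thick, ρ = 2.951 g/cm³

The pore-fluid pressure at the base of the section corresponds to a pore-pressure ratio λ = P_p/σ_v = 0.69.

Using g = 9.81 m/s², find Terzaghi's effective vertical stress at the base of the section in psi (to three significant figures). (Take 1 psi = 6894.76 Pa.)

27300 psi

Overburden (lithostatic) stress σ_v:
siltstone: 2430 kg/m³ × 9.81 m/s² × 4330 m = 1.032×10^8 Pa = 103.2 MPa
granite: 2690 kg/m³ × 9.81 m/s² × 7390 m = 1.950×10^8 Pa = 195.0 MPa
amphibolite: 2951 kg/m³ × 9.81 m/s² × 10680 m = 3.092×10^8 Pa = 309.2 MPa
Total = 103.2 + 195.0 + 309.2 = 607.41 MPa
Pore pressure P_p = λ·σ_v = 0.69 × 607.4 MPa = 419.1 MPa
Effective stress σ' = σ_v − P_p = 607.4 − 419.1 = 188.30 MPa = 27310 psi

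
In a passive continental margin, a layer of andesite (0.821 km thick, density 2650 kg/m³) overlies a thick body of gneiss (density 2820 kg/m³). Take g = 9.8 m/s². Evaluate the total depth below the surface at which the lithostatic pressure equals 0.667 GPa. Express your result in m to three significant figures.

Pressure at base of upper layers: 2650×9.8×821 = 2.132×10^7 Pa = 0.02132 GPa
Remaining pressure to be supplied by gneiss: 6.670×10^8 − 2.132×10^7 = 6.457×10^8 Pa
Additional depth in gneiss = 6.457×10^8 Pa / (2820 kg/m³ × 9.8 m/s²) = 23364 m
Total depth = 821 m + 23364 m = 24185 m

24200 m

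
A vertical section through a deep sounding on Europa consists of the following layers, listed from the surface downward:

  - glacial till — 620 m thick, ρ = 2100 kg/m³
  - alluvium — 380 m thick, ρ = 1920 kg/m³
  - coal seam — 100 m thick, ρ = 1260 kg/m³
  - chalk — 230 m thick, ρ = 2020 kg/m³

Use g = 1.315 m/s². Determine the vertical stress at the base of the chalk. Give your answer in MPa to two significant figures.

glacial till: 2100 kg/m³ × 1.315 m/s² × 620 m = 1.712×10^6 Pa = 1.712 MPa
alluvium: 1920 kg/m³ × 1.315 m/s² × 380 m = 9.594×10^5 Pa = 0.9594 MPa
coal seam: 1260 kg/m³ × 1.315 m/s² × 100 m = 1.657×10^5 Pa = 0.1657 MPa
chalk: 2020 kg/m³ × 1.315 m/s² × 230 m = 6.109×10^5 Pa = 0.6109 MPa
Total = 1.712 + 0.9594 + 0.1657 + 0.6109 = 3.4482 MPa

3.4 MPa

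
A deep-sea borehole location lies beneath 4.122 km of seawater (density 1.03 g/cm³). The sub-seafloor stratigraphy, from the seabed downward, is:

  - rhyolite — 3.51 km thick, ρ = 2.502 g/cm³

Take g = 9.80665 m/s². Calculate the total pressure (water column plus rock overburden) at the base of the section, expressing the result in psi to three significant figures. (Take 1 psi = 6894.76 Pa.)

18500 psi

seawater: 1030 kg/m³ × 9.80665 m/s² × 4122 m = 4.164×10^7 Pa = 6039 psi
rhyolite: 2502 kg/m³ × 9.80665 m/s² × 3510 m = 8.612×10^7 Pa = 12491 psi
Total = 6039 + 12491 = 18530 psi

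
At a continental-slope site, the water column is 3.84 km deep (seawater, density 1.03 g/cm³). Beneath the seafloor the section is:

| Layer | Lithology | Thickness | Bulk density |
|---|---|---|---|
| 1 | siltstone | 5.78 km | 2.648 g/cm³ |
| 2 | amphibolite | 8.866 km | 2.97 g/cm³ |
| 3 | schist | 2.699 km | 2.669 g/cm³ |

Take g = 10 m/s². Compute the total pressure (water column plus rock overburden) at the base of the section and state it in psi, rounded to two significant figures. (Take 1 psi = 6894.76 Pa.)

seawater: 1030 kg/m³ × 10 m/s² × 3840 m = 3.955×10^7 Pa = 5737 psi
siltstone: 2648 kg/m³ × 10 m/s² × 5780 m = 1.531×10^8 Pa = 22199 psi
amphibolite: 2970 kg/m³ × 10 m/s² × 8866 m = 2.633×10^8 Pa = 38191 psi
schist: 2669 kg/m³ × 10 m/s² × 2699 m = 7.204×10^7 Pa = 10448 psi
Total = 5737 + 22199 + 38191 + 10448 = 76575 psi

77000 psi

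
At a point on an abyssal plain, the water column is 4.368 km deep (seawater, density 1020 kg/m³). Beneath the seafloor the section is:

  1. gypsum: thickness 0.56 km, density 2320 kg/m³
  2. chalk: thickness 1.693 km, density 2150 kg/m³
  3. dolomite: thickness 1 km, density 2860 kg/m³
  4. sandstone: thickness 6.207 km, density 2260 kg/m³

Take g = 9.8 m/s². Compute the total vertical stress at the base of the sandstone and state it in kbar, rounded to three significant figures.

2.58 kbar

seawater: 1020 kg/m³ × 9.8 m/s² × 4368 m = 4.366×10^7 Pa = 0.4366 kbar
gypsum: 2320 kg/m³ × 9.8 m/s² × 560 m = 1.273×10^7 Pa = 0.1273 kbar
chalk: 2150 kg/m³ × 9.8 m/s² × 1693 m = 3.567×10^7 Pa = 0.3567 kbar
dolomite: 2860 kg/m³ × 9.8 m/s² × 1000 m = 2.803×10^7 Pa = 0.2803 kbar
sandstone: 2260 kg/m³ × 9.8 m/s² × 6207 m = 1.375×10^8 Pa = 1.375 kbar
Total = 0.4366 + 0.1273 + 0.3567 + 0.2803 + 1.375 = 2.5757 kbar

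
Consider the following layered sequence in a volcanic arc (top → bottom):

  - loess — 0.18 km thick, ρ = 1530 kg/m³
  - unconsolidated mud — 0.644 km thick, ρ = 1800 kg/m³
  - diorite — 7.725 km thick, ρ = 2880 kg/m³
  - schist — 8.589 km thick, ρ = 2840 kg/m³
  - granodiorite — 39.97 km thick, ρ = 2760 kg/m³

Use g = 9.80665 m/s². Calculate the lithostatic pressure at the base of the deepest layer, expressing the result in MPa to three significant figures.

1550 MPa

loess: 1530 kg/m³ × 9.80665 m/s² × 180 m = 2.701×10^6 Pa = 2.701 MPa
unconsolidated mud: 1800 kg/m³ × 9.80665 m/s² × 644 m = 1.137×10^7 Pa = 11.37 MPa
diorite: 2880 kg/m³ × 9.80665 m/s² × 7725 m = 2.182×10^8 Pa = 218.2 MPa
schist: 2840 kg/m³ × 9.80665 m/s² × 8589 m = 2.392×10^8 Pa = 239.2 MPa
granodiorite: 2760 kg/m³ × 9.80665 m/s² × 39970 m = 1.082×10^9 Pa = 1082 MPa
Total = 2.701 + 11.37 + 218.2 + 239.2 + 1082 = 1553.3 MPa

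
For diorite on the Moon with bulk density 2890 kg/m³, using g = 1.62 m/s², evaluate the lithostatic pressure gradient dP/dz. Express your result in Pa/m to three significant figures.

4680 Pa/m

dP/dz = ρg = 2890 kg/m³ × 1.62 m/s² = 4681.8 Pa/m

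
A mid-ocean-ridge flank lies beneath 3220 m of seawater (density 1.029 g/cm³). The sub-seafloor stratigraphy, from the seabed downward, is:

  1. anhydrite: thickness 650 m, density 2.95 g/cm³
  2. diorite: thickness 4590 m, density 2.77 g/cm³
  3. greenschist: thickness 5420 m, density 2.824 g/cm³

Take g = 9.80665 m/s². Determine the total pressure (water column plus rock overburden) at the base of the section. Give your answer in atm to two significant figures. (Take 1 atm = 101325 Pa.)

3200 atm

seawater: 1029 kg/m³ × 9.80665 m/s² × 3220 m = 3.249×10^7 Pa = 320.7 atm
anhydrite: 2950 kg/m³ × 9.80665 m/s² × 650 m = 1.880×10^7 Pa = 185.6 atm
diorite: 2770 kg/m³ × 9.80665 m/s² × 4590 m = 1.247×10^8 Pa = 1231 atm
greenschist: 2824 kg/m³ × 9.80665 m/s² × 5420 m = 1.501×10^8 Pa = 1481 atm
Total = 320.7 + 185.6 + 1231 + 1481 = 3218.2 atm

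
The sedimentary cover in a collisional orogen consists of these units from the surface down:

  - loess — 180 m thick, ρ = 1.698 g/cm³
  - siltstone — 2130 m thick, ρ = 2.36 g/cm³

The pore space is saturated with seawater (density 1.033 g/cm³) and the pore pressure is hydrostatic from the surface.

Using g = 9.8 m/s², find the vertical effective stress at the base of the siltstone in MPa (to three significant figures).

28.9 MPa

Overburden (lithostatic) stress σ_v:
loess: 1698 kg/m³ × 9.8 m/s² × 180 m = 2.995×10^6 Pa = 2.995 MPa
siltstone: 2360 kg/m³ × 9.8 m/s² × 2130 m = 4.926×10^7 Pa = 49.26 MPa
Total = 2.995 + 49.26 = 52.258 MPa
Pore pressure P_p = 1033 kg/m³ × 9.8 m/s² × 2310 m = 2.339×10^7 Pa = 23.39 MPa
Effective stress σ' = σ_v − P_p = 52.26 − 23.39 = 28.873 MPa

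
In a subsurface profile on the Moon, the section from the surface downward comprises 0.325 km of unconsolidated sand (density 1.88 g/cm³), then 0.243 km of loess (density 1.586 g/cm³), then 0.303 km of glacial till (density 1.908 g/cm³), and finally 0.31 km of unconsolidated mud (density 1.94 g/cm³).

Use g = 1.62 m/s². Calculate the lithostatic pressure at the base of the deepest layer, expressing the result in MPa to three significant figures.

unconsolidated sand: 1880 kg/m³ × 1.62 m/s² × 325 m = 9.898×10^5 Pa = 0.9898 MPa
loess: 1586 kg/m³ × 1.62 m/s² × 243 m = 6.243×10^5 Pa = 0.6243 MPa
glacial till: 1908 kg/m³ × 1.62 m/s² × 303 m = 9.366×10^5 Pa = 0.9366 MPa
unconsolidated mud: 1940 kg/m³ × 1.62 m/s² × 310 m = 9.743×10^5 Pa = 0.9743 MPa
Total = 0.9898 + 0.6243 + 0.9366 + 0.9743 = 3.5250 MPa

3.52 MPa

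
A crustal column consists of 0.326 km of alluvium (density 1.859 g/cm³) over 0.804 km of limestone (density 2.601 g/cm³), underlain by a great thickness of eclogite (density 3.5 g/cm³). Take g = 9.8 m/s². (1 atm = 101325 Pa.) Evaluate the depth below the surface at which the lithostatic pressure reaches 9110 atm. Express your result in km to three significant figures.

Pressure at base of upper layers: 1859×9.8×326 + 2601×9.8×804 = 2.643×10^7 Pa = 260.9 atm
Remaining pressure to be supplied by eclogite: 9.231×10^8 − 2.643×10^7 = 8.966×10^8 Pa
Additional depth in eclogite = 8.966×10^8 Pa / (3500 kg/m³ × 9.8 m/s²) = 26141 m
Total depth = 1130 m + 26141 m = 27271 m
= 27.271 km

27.3 km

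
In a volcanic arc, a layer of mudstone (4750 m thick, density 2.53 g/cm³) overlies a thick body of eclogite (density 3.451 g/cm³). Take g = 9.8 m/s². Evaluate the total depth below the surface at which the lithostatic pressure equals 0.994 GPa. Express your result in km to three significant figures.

30.7 km

Pressure at base of upper layers: 2530×9.8×4750 = 1.178×10^8 Pa = 0.1178 GPa
Remaining pressure to be supplied by eclogite: 9.940×10^8 − 1.178×10^8 = 8.762×10^8 Pa
Additional depth in eclogite = 8.762×10^8 Pa / (3451 kg/m³ × 9.8 m/s²) = 25909 m
Total depth = 4750 m + 25909 m = 30659 m
= 30.659 km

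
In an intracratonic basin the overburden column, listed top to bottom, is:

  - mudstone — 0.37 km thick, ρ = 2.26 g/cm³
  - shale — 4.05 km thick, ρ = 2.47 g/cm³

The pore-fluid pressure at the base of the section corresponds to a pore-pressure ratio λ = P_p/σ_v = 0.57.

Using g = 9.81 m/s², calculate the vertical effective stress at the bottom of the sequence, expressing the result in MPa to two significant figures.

46 MPa

Overburden (lithostatic) stress σ_v:
mudstone: 2260 kg/m³ × 9.81 m/s² × 370 m = 8.203×10^6 Pa = 8.203 MPa
shale: 2470 kg/m³ × 9.81 m/s² × 4050 m = 9.813×10^7 Pa = 98.13 MPa
Total = 8.203 + 98.13 = 106.34 MPa
Pore pressure P_p = λ·σ_v = 0.57 × 106.3 MPa = 60.61 MPa
Effective stress σ' = σ_v − P_p = 106.3 − 60.61 = 45.725 MPa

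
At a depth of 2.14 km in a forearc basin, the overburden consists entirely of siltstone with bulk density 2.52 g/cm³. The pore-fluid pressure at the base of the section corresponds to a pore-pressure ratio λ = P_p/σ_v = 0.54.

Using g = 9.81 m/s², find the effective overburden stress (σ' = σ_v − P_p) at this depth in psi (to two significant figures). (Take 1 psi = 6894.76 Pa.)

Overburden (lithostatic) stress σ_v:
siltstone: 2520 kg/m³ × 9.81 m/s² × 2140 m = 5.290×10^7 Pa = 52.90 MPa
Pore pressure P_p = λ·σ_v = 0.54 × 52.90 MPa = 28.57 MPa
Effective stress σ' = σ_v − P_p = 52.90 − 28.57 = 24.336 MPa = 3529.6 psi

3500 psi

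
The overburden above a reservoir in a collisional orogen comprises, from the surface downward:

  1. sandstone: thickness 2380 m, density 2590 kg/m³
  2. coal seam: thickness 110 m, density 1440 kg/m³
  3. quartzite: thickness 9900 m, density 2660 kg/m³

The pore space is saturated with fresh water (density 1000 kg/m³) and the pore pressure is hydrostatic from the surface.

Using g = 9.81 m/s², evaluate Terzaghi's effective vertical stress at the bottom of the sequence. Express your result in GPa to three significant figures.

Overburden (lithostatic) stress σ_v:
sandstone: 2590 kg/m³ × 9.81 m/s² × 2380 m = 6.047×10^7 Pa = 60.47 MPa
coal seam: 1440 kg/m³ × 9.81 m/s² × 110 m = 1.554×10^6 Pa = 1.554 MPa
quartzite: 2660 kg/m³ × 9.81 m/s² × 9900 m = 2.583×10^8 Pa = 258.3 MPa
Total = 60.47 + 1.554 + 258.3 = 320.36 MPa
Pore pressure P_p = 1000 kg/m³ × 9.81 m/s² × 12390 m = 1.215×10^8 Pa = 121.5 MPa
Effective stress σ' = σ_v − P_p = 320.4 − 121.5 = 198.82 MPa = 0.19882 GPa

0.199 GPa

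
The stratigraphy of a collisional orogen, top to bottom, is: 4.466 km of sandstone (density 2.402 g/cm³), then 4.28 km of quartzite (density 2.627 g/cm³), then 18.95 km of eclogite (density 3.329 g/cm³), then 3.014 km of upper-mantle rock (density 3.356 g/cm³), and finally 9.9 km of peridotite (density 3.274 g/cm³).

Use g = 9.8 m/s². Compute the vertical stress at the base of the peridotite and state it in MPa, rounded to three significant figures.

1250 MPa

sandstone: 2402 kg/m³ × 9.8 m/s² × 4466 m = 1.051×10^8 Pa = 105.1 MPa
quartzite: 2627 kg/m³ × 9.8 m/s² × 4280 m = 1.102×10^8 Pa = 110.2 MPa
eclogite: 3329 kg/m³ × 9.8 m/s² × 18950 m = 6.182×10^8 Pa = 618.2 MPa
upper-mantle rock: 3356 kg/m³ × 9.8 m/s² × 3014 m = 9.913×10^7 Pa = 99.13 MPa
peridotite: 3274 kg/m³ × 9.8 m/s² × 9900 m = 3.176×10^8 Pa = 317.6 MPa
Total = 105.1 + 110.2 + 618.2 + 99.13 + 317.6 = 1250.3 MPa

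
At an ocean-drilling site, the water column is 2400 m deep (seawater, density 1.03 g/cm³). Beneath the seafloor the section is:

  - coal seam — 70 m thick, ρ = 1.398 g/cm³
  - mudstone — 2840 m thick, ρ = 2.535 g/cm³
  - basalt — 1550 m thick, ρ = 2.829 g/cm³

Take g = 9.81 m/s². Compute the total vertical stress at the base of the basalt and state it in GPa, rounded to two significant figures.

seawater: 1030 kg/m³ × 9.81 m/s² × 2400 m = 2.425×10^7 Pa = 0.02425 GPa
coal seam: 1398 kg/m³ × 9.81 m/s² × 70 m = 9.600×10^5 Pa = 9.600×10^-4 GPa
mudstone: 2535 kg/m³ × 9.81 m/s² × 2840 m = 7.063×10^7 Pa = 0.07063 GPa
basalt: 2829 kg/m³ × 9.81 m/s² × 1550 m = 4.302×10^7 Pa = 0.04302 GPa
Total = 0.02425 + 9.600×10^-4 + 0.07063 + 0.04302 = 0.13885 GPa

0.14 GPa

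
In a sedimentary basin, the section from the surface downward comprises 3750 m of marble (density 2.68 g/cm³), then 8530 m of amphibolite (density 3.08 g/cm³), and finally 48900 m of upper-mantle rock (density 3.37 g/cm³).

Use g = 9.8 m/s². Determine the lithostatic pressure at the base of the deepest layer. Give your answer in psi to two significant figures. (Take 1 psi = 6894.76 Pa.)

marble: 2680 kg/m³ × 9.8 m/s² × 3750 m = 9.849×10^7 Pa = 14285 psi
amphibolite: 3080 kg/m³ × 9.8 m/s² × 8530 m = 2.575×10^8 Pa = 37343 psi
upper-mantle rock: 3370 kg/m³ × 9.8 m/s² × 48900 m = 1.615×10^9 Pa = 2.342×10^5 psi
Total = 14285 + 37343 + 2.342×10^5 = 2.8586×10^5 psi

290000 psi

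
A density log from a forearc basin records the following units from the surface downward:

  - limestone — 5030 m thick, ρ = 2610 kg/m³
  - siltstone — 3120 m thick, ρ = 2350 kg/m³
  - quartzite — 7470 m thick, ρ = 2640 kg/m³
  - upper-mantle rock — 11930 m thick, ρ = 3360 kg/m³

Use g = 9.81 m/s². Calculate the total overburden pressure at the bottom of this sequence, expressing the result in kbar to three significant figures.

7.87 kbar

limestone: 2610 kg/m³ × 9.81 m/s² × 5030 m = 1.288×10^8 Pa = 1.288 kbar
siltstone: 2350 kg/m³ × 9.81 m/s² × 3120 m = 7.193×10^7 Pa = 0.7193 kbar
quartzite: 2640 kg/m³ × 9.81 m/s² × 7470 m = 1.935×10^8 Pa = 1.935 kbar
upper-mantle rock: 3360 kg/m³ × 9.81 m/s² × 11930 m = 3.932×10^8 Pa = 3.932 kbar
Total = 1.288 + 0.7193 + 1.935 + 3.932 = 7.8741 kbar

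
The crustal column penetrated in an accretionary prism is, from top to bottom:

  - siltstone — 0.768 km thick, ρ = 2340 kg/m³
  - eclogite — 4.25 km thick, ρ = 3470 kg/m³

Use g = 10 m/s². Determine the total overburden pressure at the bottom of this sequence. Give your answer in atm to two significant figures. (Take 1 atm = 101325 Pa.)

siltstone: 2340 kg/m³ × 10 m/s² × 768 m = 1.797×10^7 Pa = 177.4 atm
eclogite: 3470 kg/m³ × 10 m/s² × 4250 m = 1.475×10^8 Pa = 1455 atm
Total = 177.4 + 1455 = 1632.8 atm

1600 atm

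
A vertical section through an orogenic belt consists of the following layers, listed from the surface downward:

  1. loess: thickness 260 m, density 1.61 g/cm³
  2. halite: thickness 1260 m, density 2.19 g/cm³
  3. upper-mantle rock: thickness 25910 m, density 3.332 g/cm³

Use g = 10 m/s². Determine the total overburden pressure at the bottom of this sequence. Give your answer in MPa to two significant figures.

900 MPa

loess: 1610 kg/m³ × 10 m/s² × 260 m = 4.186×10^6 Pa = 4.186 MPa
halite: 2190 kg/m³ × 10 m/s² × 1260 m = 2.759×10^7 Pa = 27.59 MPa
upper-mantle rock: 3332 kg/m³ × 10 m/s² × 25910 m = 8.633×10^8 Pa = 863.3 MPa
Total = 4.186 + 27.59 + 863.3 = 895.10 MPa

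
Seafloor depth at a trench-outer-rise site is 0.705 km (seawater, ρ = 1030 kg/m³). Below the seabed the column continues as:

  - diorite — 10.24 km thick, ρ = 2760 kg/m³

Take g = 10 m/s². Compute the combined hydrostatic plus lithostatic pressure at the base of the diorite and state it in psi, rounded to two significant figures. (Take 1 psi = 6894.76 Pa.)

seawater: 1030 kg/m³ × 10 m/s² × 705 m = 7.261×10^6 Pa = 1053 psi
diorite: 2760 kg/m³ × 10 m/s² × 10240 m = 2.826×10^8 Pa = 40991 psi
Total = 1053 + 40991 = 42044 psi

42000 psi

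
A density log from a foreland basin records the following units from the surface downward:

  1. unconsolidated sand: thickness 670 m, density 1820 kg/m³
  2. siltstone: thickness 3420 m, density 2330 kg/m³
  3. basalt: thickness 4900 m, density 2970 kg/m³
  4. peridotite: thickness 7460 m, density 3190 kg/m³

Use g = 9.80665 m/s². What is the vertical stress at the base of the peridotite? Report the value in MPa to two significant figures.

470 MPa

unconsolidated sand: 1820 kg/m³ × 9.80665 m/s² × 670 m = 1.196×10^7 Pa = 11.96 MPa
siltstone: 2330 kg/m³ × 9.80665 m/s² × 3420 m = 7.815×10^7 Pa = 78.15 MPa
basalt: 2970 kg/m³ × 9.80665 m/s² × 4900 m = 1.427×10^8 Pa = 142.7 MPa
peridotite: 3190 kg/m³ × 9.80665 m/s² × 7460 m = 2.334×10^8 Pa = 233.4 MPa
Total = 11.96 + 78.15 + 142.7 + 233.4 = 466.19 MPa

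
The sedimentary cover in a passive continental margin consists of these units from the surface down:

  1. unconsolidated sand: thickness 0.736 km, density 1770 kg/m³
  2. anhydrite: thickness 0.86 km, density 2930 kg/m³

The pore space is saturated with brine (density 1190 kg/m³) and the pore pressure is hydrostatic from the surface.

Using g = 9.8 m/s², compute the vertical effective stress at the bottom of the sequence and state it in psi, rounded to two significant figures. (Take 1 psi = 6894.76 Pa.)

2700 psi

Overburden (lithostatic) stress σ_v:
unconsolidated sand: 1770 kg/m³ × 9.8 m/s² × 736 m = 1.277×10^7 Pa = 12.77 MPa
anhydrite: 2930 kg/m³ × 9.8 m/s² × 860 m = 2.469×10^7 Pa = 24.69 MPa
Total = 12.77 + 24.69 = 37.461 MPa
Pore pressure P_p = 1190 kg/m³ × 9.8 m/s² × 1596 m = 1.861×10^7 Pa = 18.61 MPa
Effective stress σ' = σ_v − P_p = 37.46 − 18.61 = 18.848 MPa = 2733.7 psi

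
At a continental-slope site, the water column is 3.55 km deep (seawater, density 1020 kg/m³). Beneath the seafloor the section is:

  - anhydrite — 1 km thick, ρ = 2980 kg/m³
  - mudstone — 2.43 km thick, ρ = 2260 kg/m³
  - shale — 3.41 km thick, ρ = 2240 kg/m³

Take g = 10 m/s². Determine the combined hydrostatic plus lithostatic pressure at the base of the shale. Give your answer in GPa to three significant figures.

seawater: 1020 kg/m³ × 10 m/s² × 3550 m = 3.621×10^7 Pa = 0.03621 GPa
anhydrite: 2980 kg/m³ × 10 m/s² × 1000 m = 2.980×10^7 Pa = 0.02980 GPa
mudstone: 2260 kg/m³ × 10 m/s² × 2430 m = 5.492×10^7 Pa = 0.05492 GPa
shale: 2240 kg/m³ × 10 m/s² × 3410 m = 7.638×10^7 Pa = 0.07638 GPa
Total = 0.03621 + 0.02980 + 0.05492 + 0.07638 = 0.19731 GPa

0.197 GPa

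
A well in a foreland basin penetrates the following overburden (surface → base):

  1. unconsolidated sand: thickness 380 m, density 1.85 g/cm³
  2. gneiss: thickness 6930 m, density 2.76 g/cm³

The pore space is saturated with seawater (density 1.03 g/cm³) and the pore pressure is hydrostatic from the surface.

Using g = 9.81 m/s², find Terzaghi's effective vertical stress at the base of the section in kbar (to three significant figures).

1.21 kbar

Overburden (lithostatic) stress σ_v:
unconsolidated sand: 1850 kg/m³ × 9.81 m/s² × 380 m = 6.896×10^6 Pa = 6.896 MPa
gneiss: 2760 kg/m³ × 9.81 m/s² × 6930 m = 1.876×10^8 Pa = 187.6 MPa
Total = 6.896 + 187.6 = 194.53 MPa
Pore pressure P_p = 1030 kg/m³ × 9.81 m/s² × 7310 m = 7.386×10^7 Pa = 73.86 MPa
Effective stress σ' = σ_v − P_p = 194.5 − 73.86 = 120.67 MPa = 1.2067 kbar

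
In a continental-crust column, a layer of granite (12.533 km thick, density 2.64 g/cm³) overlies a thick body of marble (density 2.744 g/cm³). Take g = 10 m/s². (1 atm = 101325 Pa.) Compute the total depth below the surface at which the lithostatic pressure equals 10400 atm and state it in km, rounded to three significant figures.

38.9 km

Pressure at base of upper layers: 2640×10×12533 = 3.309×10^8 Pa = 3265 atm
Remaining pressure to be supplied by marble: 1.054×10^9 − 3.309×10^8 = 7.229×10^8 Pa
Additional depth in marble = 7.229×10^8 Pa / (2744 kg/m³ × 10 m/s²) = 26345 m
Total depth = 12533 m + 26345 m = 38878 m
= 38.878 km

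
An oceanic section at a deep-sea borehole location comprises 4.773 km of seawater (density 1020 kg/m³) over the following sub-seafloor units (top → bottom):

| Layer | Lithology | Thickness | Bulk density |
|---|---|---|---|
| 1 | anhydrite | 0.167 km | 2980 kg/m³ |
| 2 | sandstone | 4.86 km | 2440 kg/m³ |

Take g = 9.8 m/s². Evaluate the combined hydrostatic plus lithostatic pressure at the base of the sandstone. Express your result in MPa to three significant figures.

169 MPa

seawater: 1020 kg/m³ × 9.8 m/s² × 4773 m = 4.771×10^7 Pa = 47.71 MPa
anhydrite: 2980 kg/m³ × 9.8 m/s² × 167 m = 4.877×10^6 Pa = 4.877 MPa
sandstone: 2440 kg/m³ × 9.8 m/s² × 4860 m = 1.162×10^8 Pa = 116.2 MPa
Total = 47.71 + 4.877 + 116.2 = 168.80 MPa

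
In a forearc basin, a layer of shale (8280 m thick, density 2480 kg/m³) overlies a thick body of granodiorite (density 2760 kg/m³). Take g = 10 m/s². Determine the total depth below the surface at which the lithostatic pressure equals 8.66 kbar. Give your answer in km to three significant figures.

Pressure at base of upper layers: 2480×10×8280 = 2.053×10^8 Pa = 2.053 kbar
Remaining pressure to be supplied by granodiorite: 8.660×10^8 − 2.053×10^8 = 6.607×10^8 Pa
Additional depth in granodiorite = 6.607×10^8 Pa / (2760 kg/m³ × 10 m/s²) = 23937 m
Total depth = 8280 m + 23937 m = 32217 m
= 32.217 km

32.2 km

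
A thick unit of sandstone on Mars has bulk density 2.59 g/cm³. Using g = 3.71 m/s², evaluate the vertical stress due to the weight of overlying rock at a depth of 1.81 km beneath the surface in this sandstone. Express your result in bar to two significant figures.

170 bar

sandstone: 2590 kg/m³ × 3.71 m/s² × 1810 m = 1.739×10^7 Pa = 173.9 bar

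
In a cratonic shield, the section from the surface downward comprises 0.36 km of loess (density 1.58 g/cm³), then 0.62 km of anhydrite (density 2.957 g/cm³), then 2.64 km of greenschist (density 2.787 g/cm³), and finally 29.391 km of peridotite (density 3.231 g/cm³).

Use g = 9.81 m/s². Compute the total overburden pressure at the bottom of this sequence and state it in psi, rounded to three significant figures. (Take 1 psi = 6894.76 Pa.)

loess: 1580 kg/m³ × 9.81 m/s² × 360 m = 5.580×10^6 Pa = 809.3 psi
anhydrite: 2957 kg/m³ × 9.81 m/s² × 620 m = 1.799×10^7 Pa = 2609 psi
greenschist: 2787 kg/m³ × 9.81 m/s² × 2640 m = 7.218×10^7 Pa = 10469 psi
peridotite: 3231 kg/m³ × 9.81 m/s² × 29391 m = 9.316×10^8 Pa = 1.351×10^5 psi
Total = 809.3 + 2609 + 10469 + 1.351×10^5 = 1.4900×10^5 psi

149000 psi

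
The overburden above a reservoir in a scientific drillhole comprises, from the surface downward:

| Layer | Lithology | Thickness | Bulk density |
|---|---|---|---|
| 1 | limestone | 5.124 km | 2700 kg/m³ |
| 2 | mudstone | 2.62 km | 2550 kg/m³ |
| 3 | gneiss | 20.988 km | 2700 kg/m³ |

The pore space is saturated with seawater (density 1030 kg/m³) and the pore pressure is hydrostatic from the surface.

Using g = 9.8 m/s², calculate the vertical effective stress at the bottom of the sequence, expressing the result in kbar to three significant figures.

Overburden (lithostatic) stress σ_v:
limestone: 2700 kg/m³ × 9.8 m/s² × 5124 m = 1.356×10^8 Pa = 135.6 MPa
mudstone: 2550 kg/m³ × 9.8 m/s² × 2620 m = 6.547×10^7 Pa = 65.47 MPa
gneiss: 2700 kg/m³ × 9.8 m/s² × 20988 m = 5.553×10^8 Pa = 555.3 MPa
Total = 135.6 + 65.47 + 555.3 = 756.40 MPa
Pore pressure P_p = 1030 kg/m³ × 9.8 m/s² × 28732 m = 2.900×10^8 Pa = 290.0 MPa
Effective stress σ' = σ_v − P_p = 756.4 − 290.0 = 466.38 MPa = 4.6638 kbar

4.66 kbar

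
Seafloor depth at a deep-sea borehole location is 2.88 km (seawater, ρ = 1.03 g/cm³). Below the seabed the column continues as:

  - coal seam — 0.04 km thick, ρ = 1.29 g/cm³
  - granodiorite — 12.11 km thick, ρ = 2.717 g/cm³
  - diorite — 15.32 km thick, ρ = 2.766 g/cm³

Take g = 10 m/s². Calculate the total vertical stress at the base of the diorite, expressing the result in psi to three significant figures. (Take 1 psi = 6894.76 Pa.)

114000 psi

seawater: 1030 kg/m³ × 10 m/s² × 2880 m = 2.966×10^7 Pa = 4302 psi
coal seam: 1290 kg/m³ × 10 m/s² × 40 m = 5.160×10^5 Pa = 74.84 psi
granodiorite: 2717 kg/m³ × 10 m/s² × 12110 m = 3.290×10^8 Pa = 47722 psi
diorite: 2766 kg/m³ × 10 m/s² × 15320 m = 4.238×10^8 Pa = 61460 psi
Total = 4302 + 74.84 + 47722 + 61460 = 1.1356×10^5 psi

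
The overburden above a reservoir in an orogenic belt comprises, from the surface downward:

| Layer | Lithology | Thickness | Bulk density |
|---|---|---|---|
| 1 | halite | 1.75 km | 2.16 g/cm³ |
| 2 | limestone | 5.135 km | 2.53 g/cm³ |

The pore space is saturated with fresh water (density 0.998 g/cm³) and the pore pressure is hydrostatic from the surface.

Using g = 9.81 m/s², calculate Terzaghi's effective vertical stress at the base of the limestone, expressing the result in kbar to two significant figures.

Overburden (lithostatic) stress σ_v:
halite: 2160 kg/m³ × 9.81 m/s² × 1750 m = 3.708×10^7 Pa = 37.08 MPa
limestone: 2530 kg/m³ × 9.81 m/s² × 5135 m = 1.274×10^8 Pa = 127.4 MPa
Total = 37.08 + 127.4 = 164.53 MPa
Pore pressure P_p = 998 kg/m³ × 9.81 m/s² × 6885 m = 6.741×10^7 Pa = 67.41 MPa
Effective stress σ' = σ_v − P_p = 164.5 − 67.41 = 97.122 MPa = 0.97122 kbar

0.97 kbar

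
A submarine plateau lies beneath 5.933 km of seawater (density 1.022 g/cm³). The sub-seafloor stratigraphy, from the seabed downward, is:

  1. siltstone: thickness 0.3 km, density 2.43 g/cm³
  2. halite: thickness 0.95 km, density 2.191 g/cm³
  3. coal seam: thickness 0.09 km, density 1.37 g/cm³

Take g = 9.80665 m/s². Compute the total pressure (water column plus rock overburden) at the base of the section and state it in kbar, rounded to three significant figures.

0.882 kbar

seawater: 1022 kg/m³ × 9.80665 m/s² × 5933 m = 5.946×10^7 Pa = 0.5946 kbar
siltstone: 2430 kg/m³ × 9.80665 m/s² × 300 m = 7.149×10^6 Pa = 0.07149 kbar
halite: 2191 kg/m³ × 9.80665 m/s² × 950 m = 2.041×10^7 Pa = 0.2041 kbar
coal seam: 1370 kg/m³ × 9.80665 m/s² × 90 m = 1.209×10^6 Pa = 0.01209 kbar
Total = 0.5946 + 0.07149 + 0.2041 + 0.01209 = 0.88233 kbar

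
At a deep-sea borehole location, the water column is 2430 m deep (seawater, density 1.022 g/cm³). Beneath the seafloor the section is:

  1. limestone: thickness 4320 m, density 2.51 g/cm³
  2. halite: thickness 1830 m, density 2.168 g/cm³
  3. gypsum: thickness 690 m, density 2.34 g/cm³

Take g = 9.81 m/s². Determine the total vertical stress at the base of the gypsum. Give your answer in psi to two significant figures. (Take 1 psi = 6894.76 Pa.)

seawater: 1022 kg/m³ × 9.81 m/s² × 2430 m = 2.436×10^7 Pa = 3534 psi
limestone: 2510 kg/m³ × 9.81 m/s² × 4320 m = 1.064×10^8 Pa = 15428 psi
halite: 2168 kg/m³ × 9.81 m/s² × 1830 m = 3.892×10^7 Pa = 5645 psi
gypsum: 2340 kg/m³ × 9.81 m/s² × 690 m = 1.584×10^7 Pa = 2297 psi
Total = 3534 + 15428 + 5645 + 2297 = 26904 psi

27000 psi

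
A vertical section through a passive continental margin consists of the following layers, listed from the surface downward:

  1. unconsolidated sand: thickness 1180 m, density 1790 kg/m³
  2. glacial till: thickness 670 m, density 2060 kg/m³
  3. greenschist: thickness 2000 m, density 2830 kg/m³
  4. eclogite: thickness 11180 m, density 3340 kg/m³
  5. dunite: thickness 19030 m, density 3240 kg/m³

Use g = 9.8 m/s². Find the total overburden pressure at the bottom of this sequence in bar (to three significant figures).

unconsolidated sand: 1790 kg/m³ × 9.8 m/s² × 1180 m = 2.070×10^7 Pa = 207.0 bar
glacial till: 2060 kg/m³ × 9.8 m/s² × 670 m = 1.353×10^7 Pa = 135.3 bar
greenschist: 2830 kg/m³ × 9.8 m/s² × 2000 m = 5.547×10^7 Pa = 554.7 bar
eclogite: 3340 kg/m³ × 9.8 m/s² × 11180 m = 3.659×10^8 Pa = 3659 bar
dunite: 3240 kg/m³ × 9.8 m/s² × 19030 m = 6.042×10^8 Pa = 6042 bar
Total = 207.0 + 135.3 + 554.7 + 3659 + 6042 = 10599 bar

10600 bar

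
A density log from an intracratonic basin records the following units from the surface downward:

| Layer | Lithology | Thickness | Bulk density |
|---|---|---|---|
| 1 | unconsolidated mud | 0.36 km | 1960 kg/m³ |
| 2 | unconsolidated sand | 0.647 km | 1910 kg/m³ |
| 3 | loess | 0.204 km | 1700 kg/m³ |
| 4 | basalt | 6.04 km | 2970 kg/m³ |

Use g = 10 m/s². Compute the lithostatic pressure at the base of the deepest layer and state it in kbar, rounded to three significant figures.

2.02 kbar

unconsolidated mud: 1960 kg/m³ × 10 m/s² × 360 m = 7.056×10^6 Pa = 0.07056 kbar
unconsolidated sand: 1910 kg/m³ × 10 m/s² × 647 m = 1.236×10^7 Pa = 0.1236 kbar
loess: 1700 kg/m³ × 10 m/s² × 204 m = 3.468×10^6 Pa = 0.03468 kbar
basalt: 2970 kg/m³ × 10 m/s² × 6040 m = 1.794×10^8 Pa = 1.794 kbar
Total = 0.07056 + 0.1236 + 0.03468 + 1.794 = 2.0227 kbar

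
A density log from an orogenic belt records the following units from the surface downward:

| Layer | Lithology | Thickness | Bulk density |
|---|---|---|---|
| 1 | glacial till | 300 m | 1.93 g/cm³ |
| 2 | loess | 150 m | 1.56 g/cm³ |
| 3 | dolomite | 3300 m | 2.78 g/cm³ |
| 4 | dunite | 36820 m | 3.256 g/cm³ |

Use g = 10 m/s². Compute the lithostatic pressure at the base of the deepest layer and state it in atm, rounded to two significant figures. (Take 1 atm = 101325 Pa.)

13000 atm

glacial till: 1930 kg/m³ × 10 m/s² × 300 m = 5.790×10^6 Pa = 57.14 atm
loess: 1560 kg/m³ × 10 m/s² × 150 m = 2.340×10^6 Pa = 23.09 atm
dolomite: 2780 kg/m³ × 10 m/s² × 3300 m = 9.174×10^7 Pa = 905.4 atm
dunite: 3256 kg/m³ × 10 m/s² × 36820 m = 1.199×10^9 Pa = 11832 atm
Total = 57.14 + 23.09 + 905.4 + 11832 = 12817 atm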